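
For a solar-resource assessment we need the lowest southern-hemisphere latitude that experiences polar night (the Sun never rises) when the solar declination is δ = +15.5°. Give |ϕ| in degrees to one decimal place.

|ϕ| = 74.5°

Polar night requires cos h₀ = −tan ϕ tan δ ≥ 1, i.e. tan ϕ tan δ ≤ −1.
The boundary is |tan ϕ| · |tan δ| = 1, so |ϕ| = 90° − |δ| = 90° − 15.5° = 74.5° in the southern hemisphere.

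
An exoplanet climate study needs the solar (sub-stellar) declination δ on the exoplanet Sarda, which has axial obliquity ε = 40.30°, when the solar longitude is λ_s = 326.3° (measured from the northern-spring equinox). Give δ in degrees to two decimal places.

δ = -21.03°

sin δ = sin ε · sin λ_s = sin 40.30° × sin 326.3° = -0.358868.
δ = arcsin(-0.358868) = -21.03°.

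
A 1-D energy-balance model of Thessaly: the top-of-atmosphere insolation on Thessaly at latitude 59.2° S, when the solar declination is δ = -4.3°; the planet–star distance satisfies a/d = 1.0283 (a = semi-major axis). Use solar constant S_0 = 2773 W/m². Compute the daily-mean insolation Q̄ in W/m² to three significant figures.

Q̄ ≈ 575 W/m²

cos h₀ = −tan(-59.2°) tan(-4.300°) = -0.1261, h₀ = 1.6973 rad.
Bracket: h₀ sin ϕ sin δ + cos ϕ cos δ sin h₀ = 1.6973×-0.85896×-0.07498 + 0.51204×0.99719×0.99201 = 0.109314 + 0.506521 = 0.615835.
Inverse-square distance factor (a/d)² = 1.0283² = 1.057401.
Q̄ = (S_0/π) × 1.057401 × [bracket] = (2773/π) × 1.057401 × 0.615835 = 574.8 W/m².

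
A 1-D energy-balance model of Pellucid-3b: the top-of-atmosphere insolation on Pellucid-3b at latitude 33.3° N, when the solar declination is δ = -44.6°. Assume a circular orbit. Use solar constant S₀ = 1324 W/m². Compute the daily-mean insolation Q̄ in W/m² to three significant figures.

cos H₀ = −tan(+33.3°) tan(-44.600°) = 0.6478, H₀ = 0.8661 rad.
Bracket: H₀ sin φ sin δ + cos φ cos δ sin H₀ = 0.8661×0.54902×-0.70215 + 0.83581×0.71203×0.76184 = -0.333877 + 0.453388 = 0.119511.
Q̄ = (S₀/π) × [bracket] = (1324/π) × 0.119511 = 50.37 W/m².

Q̄ ≈ 50.4 W/m²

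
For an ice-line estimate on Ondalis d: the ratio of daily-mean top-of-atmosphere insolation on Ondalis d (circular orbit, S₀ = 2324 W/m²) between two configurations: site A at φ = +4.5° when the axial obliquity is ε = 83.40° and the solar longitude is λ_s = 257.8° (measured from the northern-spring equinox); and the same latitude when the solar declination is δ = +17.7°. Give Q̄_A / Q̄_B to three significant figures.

Q̄_A / Q̄_B ≈ 0.133

— Configuration A (φ=+4.5°):
Solar declination: sin δ = sin ε · sin λ_s = sin 83.40° × sin 257.8° = -0.97094, so δ = -76.153°.
cos H₀ = −tan(+4.5°) tan(-76.153°) = 0.3193, H₀ = 1.2458 rad.
Bracket: H₀ sin φ sin δ + cos φ cos δ sin H₀ = 1.2458×0.07846×-0.97094 + 0.99692×0.23933×0.94766 = -0.094905 + 0.226105 = 0.131200.
Q̄ = (S₀/π) × [bracket] = (2324/π) × 0.131200 = 97.055 W/m².
— Configuration B (φ=+4.5°):
cos H₀ = −tan(+4.5°) tan(+17.700°) = -0.0251, H₀ = 1.5959 rad.
Bracket: H₀ sin φ sin δ + cos φ cos δ sin H₀ = 1.5959×0.07846×0.30403 + 0.99692×0.95266×0.99968 = 0.038069 + 0.949422 = 0.987491.
Q̄ = (S₀/π) × [bracket] = (2324/π) × 0.987491 = 730.50 W/m².
Ratio Q̄_A / Q̄_B = 97.055 / 730.50 = 0.1329.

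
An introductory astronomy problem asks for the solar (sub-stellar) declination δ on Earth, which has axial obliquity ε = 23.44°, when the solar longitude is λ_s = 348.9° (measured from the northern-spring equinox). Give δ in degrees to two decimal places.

sin δ = sin ε · sin λ_s = sin 23.44° × sin 348.9° = -0.076583.
δ = arcsin(-0.076583) = -4.39°.

δ = -4.39°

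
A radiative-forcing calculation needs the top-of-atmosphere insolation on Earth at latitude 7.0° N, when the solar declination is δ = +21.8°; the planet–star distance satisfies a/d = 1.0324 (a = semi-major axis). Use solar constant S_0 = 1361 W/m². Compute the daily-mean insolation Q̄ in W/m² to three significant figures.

Q̄ ≈ 459 W/m²

cos h₀ = −tan(+7.0°) tan(+21.800°) = -0.0491, h₀ = 1.6199 rad.
Bracket: h₀ sin ϕ sin δ + cos ϕ cos δ sin h₀ = 1.6199×0.12187×0.37137 + 0.99255×0.92849×0.99879 = 0.073315 + 0.920458 = 0.993773.
Inverse-square distance factor (a/d)² = 1.0324² = 1.065850.
Q̄ = (S_0/π) × 1.065850 × [bracket] = (1361/π) × 1.065850 × 0.993773 = 458.9 W/m².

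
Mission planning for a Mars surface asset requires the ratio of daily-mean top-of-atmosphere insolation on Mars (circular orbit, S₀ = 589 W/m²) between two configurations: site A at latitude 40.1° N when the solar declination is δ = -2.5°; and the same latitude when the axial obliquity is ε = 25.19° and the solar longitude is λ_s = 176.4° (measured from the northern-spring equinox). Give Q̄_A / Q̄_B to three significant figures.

Q̄_A / Q̄_B ≈ 0.910

— Configuration A (φ=+40.1°):
cos H₀ = −tan(+40.1°) tan(-2.500°) = 0.0368, H₀ = 1.5340 rad.
Bracket: H₀ sin φ sin δ + cos φ cos δ sin H₀ = 1.5340×0.64412×-0.04362 + 0.76492×0.99905×0.99932 = -0.043100 + 0.763674 = 0.720574.
Q̄ = (S₀/π) × [bracket] = (589/π) × 0.720574 = 135.10 W/m².
— Configuration B (φ=+40.1°):
Solar declination: sin δ = sin ε · sin λ_s = sin 25.19° × sin 176.4° = 0.02672, so δ = +1.531°.
cos H₀ = −tan(+40.1°) tan(+1.531°) = -0.0225, H₀ = 1.5933 rad.
Bracket: H₀ sin φ sin δ + cos φ cos δ sin H₀ = 1.5933×0.64412×0.02672 + 0.76492×0.99964×0.99975 = 0.027422 + 0.764453 = 0.791875.
Q̄ = (S₀/π) × [bracket] = (589/π) × 0.791875 = 148.46 W/m².
Ratio Q̄_A / Q̄_B = 135.10 / 148.46 = 0.9100.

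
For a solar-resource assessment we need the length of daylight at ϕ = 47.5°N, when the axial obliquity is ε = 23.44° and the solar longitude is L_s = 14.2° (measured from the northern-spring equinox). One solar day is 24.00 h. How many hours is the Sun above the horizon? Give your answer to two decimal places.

Solar declination: sin δ = sin ε · sin L_s = sin 23.44° × sin 14.2° = 0.09758, so δ = +5.600°.
cos h₀ = −tan ϕ · tan δ = −tan(+47.5°) × tan(+5.600°) = -0.1070, so h₀ = 1.6780 rad = 96.14°.
Daylight = 2h₀/(2π) × 24.00 h = (1.6780/π) × 24.00 = 12.82 h.

12.82 h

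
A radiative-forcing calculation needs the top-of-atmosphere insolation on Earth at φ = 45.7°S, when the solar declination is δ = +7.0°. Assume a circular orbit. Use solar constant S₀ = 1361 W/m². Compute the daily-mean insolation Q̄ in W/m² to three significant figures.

cos H₀ = −tan(-45.7°) tan(+7.000°) = 0.1258, H₀ = 1.4446 rad.
Bracket: H₀ sin φ sin δ + cos φ cos δ sin H₀ = 1.4446×-0.71569×0.12187 + 0.69842×0.99255×0.99205 = -0.126000 + 0.687706 = 0.561706.
Q̄ = (S₀/π) × [bracket] = (1361/π) × 0.561706 = 243.3 W/m².

Q̄ ≈ 243 W/m²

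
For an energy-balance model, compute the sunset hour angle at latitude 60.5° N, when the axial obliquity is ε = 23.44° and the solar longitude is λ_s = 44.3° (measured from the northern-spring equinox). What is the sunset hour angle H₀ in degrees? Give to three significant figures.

H₀ = 121°

Solar declination: sin δ = sin ε · sin λ_s = sin 23.44° × sin 44.3° = 0.27782, so δ = +16.130°.
cos H₀ = −tan φ · tan δ = −tan(+60.5°) × tan(+16.130°) = -0.5112, so H₀ = 2.1073 rad = 120.74°.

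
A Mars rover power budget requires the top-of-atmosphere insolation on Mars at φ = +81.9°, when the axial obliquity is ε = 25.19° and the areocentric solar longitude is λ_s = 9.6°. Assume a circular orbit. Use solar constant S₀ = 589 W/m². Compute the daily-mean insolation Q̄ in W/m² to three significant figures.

sin δ = sin 25.19° × sin 9.6° = 0.07098, so δ = +4.070°.
cos H₀ = −tan(+81.9°) tan(+4.070°) = -0.5000, H₀ = 2.0944 rad.
Bracket: H₀ sin φ sin δ + cos φ cos δ sin H₀ = 2.0944×0.99002×0.07098 + 0.14090×0.99748×0.86603 = 0.147177 + 0.121716 = 0.268893.
Q̄ = (S₀/π) × [bracket] = (589/π) × 0.268893 = 50.41 W/m².

Q̄ ≈ 50.4 W/m²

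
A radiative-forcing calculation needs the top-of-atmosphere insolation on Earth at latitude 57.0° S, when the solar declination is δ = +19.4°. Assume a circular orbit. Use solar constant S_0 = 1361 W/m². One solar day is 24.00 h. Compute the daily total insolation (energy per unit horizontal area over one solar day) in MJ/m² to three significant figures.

cos h₀ = −tan(-57.0°) tan(+19.400°) = 0.5423, h₀ = 0.9977 rad.
Bracket: h₀ sin ϕ sin δ + cos ϕ cos δ sin h₀ = 0.9977×-0.83867×0.33216 + 0.54464×0.94322×0.84020 = -0.277932 + 0.431624 = 0.153692.
Q̄ = (S_0/π) × [bracket] = (1361/π) × 0.153692 = 66.582 W/m².
Daily total = Q̄ × 24.00 h × 3600 s/h = 66.582 × 24.00 × 3600 / 10⁶ = 5.753 MJ/m².

5.75 MJ/m²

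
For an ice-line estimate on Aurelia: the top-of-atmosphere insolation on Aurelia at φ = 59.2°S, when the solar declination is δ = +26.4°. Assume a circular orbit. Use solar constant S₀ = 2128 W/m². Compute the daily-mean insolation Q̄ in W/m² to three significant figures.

Q̄ ≈ 20.2 W/m²

cos H₀ = −tan(-59.2°) tan(+26.400°) = 0.8327, H₀ = 0.5868 rad.
Bracket: H₀ sin φ sin δ + cos φ cos δ sin H₀ = 0.5868×-0.85896×0.44464 + 0.51204×0.89571×0.55369 = -0.224115 + 0.253944 = 0.029829.
Q̄ = (S₀/π) × [bracket] = (2128/π) × 0.029829 = 20.21 W/m².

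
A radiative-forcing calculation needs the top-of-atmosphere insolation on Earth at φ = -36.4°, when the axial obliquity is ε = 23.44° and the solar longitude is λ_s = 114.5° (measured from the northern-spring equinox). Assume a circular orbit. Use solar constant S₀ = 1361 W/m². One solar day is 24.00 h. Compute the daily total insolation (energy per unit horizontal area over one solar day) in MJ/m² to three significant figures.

Solar declination: sin δ = sin ε · sin λ_s = sin 23.44° × sin 114.5° = 0.36197, so δ = +21.221°.
cos H₀ = −tan(-36.4°) tan(+21.221°) = 0.2863, H₀ = 1.2805 rad.
Bracket: H₀ sin φ sin δ + cos φ cos δ sin H₀ = 1.2805×-0.59342×0.36197 + 0.80489×0.93219×0.95815 = -0.275052 + 0.718910 = 0.443858.
Q̄ = (S₀/π) × [bracket] = (1361/π) × 0.443858 = 192.29 W/m².
Daily total = Q̄ × 24.00 h × 3600 s/h = 192.29 × 24.00 × 3600 / 10⁶ = 16.61 MJ/m².

16.6 MJ/m²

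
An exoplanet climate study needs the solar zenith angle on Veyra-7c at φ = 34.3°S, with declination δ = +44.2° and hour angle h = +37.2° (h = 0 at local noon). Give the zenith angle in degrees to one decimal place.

cos θ_z = sin φ sin δ + cos φ cos δ cos h = -0.392871 + 0.471736 = 0.078865.
θ_z = arccos(0.078865) = 85.5°.

θ_z = 85.5°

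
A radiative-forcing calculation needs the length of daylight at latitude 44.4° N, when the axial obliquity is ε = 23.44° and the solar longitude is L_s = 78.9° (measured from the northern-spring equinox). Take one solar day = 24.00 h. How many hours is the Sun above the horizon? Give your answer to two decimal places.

15.27 h

Solar declination: sin δ = sin ε · sin L_s = sin 23.44° × sin 78.9° = 0.39035, so δ = +22.976°.
cos h₀ = −tan ϕ · tan δ = −tan(+44.4°) × tan(+22.976°) = -0.4152, so h₀ = 1.9990 rad = 114.53°.
Daylight = 2h₀/(2π) × 24.00 h = (1.9990/π) × 24.00 = 15.27 h.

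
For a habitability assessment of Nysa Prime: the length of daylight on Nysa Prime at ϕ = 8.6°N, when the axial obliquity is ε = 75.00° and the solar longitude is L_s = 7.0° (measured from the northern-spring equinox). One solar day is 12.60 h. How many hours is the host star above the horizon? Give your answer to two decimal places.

Solar declination: sin δ = sin ε · sin L_s = sin 75.00° × sin 7.0° = 0.11772, so δ = +6.760°.
cos h₀ = −tan ϕ · tan δ = −tan(+8.6°) × tan(+6.760°) = -0.0179, so h₀ = 1.5887 rad = 91.03°.
Daylight = 2h₀/(2π) × 12.60 h = (1.5887/π) × 12.60 = 6.37 h.

6.37 h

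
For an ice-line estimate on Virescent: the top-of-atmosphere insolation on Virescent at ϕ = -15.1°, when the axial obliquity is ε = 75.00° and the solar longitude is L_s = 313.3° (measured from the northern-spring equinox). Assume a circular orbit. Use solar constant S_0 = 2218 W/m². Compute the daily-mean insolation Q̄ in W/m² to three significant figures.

Q̄ ≈ 705 W/m²

Solar declination: sin δ = sin ε · sin L_s = sin 75.00° × sin 313.3° = -0.70297, so δ = -44.666°.
cos h₀ = −tan(-15.1°) tan(-44.666°) = -0.2667, h₀ = 1.8408 rad.
Bracket: h₀ sin ϕ sin δ + cos ϕ cos δ sin h₀ = 1.8408×-0.26050×-0.70297 + 0.96547×0.71122×0.96378 = 0.337094 + 0.661791 = 0.998885.
Q̄ = (S_0/π) × [bracket] = (2218/π) × 0.998885 = 705.2 W/m².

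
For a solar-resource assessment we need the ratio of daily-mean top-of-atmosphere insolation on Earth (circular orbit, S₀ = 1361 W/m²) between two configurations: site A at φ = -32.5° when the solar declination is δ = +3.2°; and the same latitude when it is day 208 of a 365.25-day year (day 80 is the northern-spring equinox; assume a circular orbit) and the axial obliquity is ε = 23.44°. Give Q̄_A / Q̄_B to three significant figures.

— Configuration A (φ=-32.5°):
cos H₀ = −tan(-32.5°) tan(+3.200°) = 0.0356, H₀ = 1.5352 rad.
Bracket: H₀ sin φ sin δ + cos φ cos δ sin H₀ = 1.5352×-0.53730×0.05582 + 0.84339×0.99844×0.99937 = -0.046044 + 0.841544 = 0.795500.
Q̄ = (S₀/π) × [bracket] = (1361/π) × 0.795500 = 344.63 W/m².
— Configuration B (φ=-32.5°):
Solar longitude: λ_s = 360° × (208 − 80)/365.25 = 126.160°.
sin δ = sin 23.44° × sin 126.160° = 0.32116, so δ = +18.733°.
cos H₀ = −tan(-32.5°) tan(+18.733°) = 0.2160, H₀ = 1.3530 rad.
Bracket: H₀ sin φ sin δ + cos φ cos δ sin H₀ = 1.3530×-0.53730×0.32116 + 0.84339×0.94702×0.97638 = -0.233473 + 0.779842 = 0.546369.
Q̄ = (S₀/π) × [bracket] = (1361/π) × 0.546369 = 236.70 W/m².
Ratio Q̄_A / Q̄_B = 344.63 / 236.70 = 1.456.

Q̄_A / Q̄_B ≈ 1.46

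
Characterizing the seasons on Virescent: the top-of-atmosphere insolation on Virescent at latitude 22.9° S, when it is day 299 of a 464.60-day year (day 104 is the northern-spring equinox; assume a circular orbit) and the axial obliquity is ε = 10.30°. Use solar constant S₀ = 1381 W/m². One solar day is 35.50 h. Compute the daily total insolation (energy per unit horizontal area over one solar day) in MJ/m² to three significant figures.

Solar longitude: λ_s = 360° × (299 − 104)/464.60 = 151.098°.
sin δ = sin 10.30° × sin 151.098° = 0.08642, so δ = +4.958°.
cos H₀ = −tan(-22.9°) tan(+4.958°) = 0.0366, H₀ = 1.5341 rad.
Bracket: H₀ sin φ sin δ + cos φ cos δ sin H₀ = 1.5341×-0.38912×0.08642 + 0.92119×0.99626×0.99933 = -0.051588 + 0.917130 = 0.865542.
Q̄ = (S₀/π) × [bracket] = (1381/π) × 0.865542 = 380.48 W/m².
Daily total = Q̄ × 35.50 h × 3600 s/h = 380.48 × 35.50 × 3600 / 10⁶ = 48.63 MJ/m².

48.6 MJ/m²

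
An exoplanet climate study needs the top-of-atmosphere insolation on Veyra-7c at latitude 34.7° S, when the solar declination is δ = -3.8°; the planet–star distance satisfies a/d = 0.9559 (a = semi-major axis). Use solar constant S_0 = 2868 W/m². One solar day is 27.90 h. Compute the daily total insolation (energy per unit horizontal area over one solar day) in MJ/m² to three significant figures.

73.8 MJ/m²

cos h₀ = −tan(-34.7°) tan(-3.800°) = -0.0460, h₀ = 1.6168 rad.
Bracket: h₀ sin ϕ sin δ + cos ϕ cos δ sin h₀ = 1.6168×-0.56928×-0.06627 + 0.82214×0.99780×0.99894 = 0.060996 + 0.819462 = 0.880458.
Inverse-square distance factor (a/d)² = 0.9559² = 0.913745.
Q̄ = (S_0/π) × 0.913745 × [bracket] = (2868/π) × 0.913745 × 0.880458 = 734.45 W/m².
Daily total = Q̄ × 27.90 h × 3600 s/h = 734.45 × 27.90 × 3600 / 10⁶ = 73.77 MJ/m².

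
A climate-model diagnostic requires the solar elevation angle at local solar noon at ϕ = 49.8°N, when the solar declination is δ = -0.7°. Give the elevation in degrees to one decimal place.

39.5°

At local noon the hour angle is zero, so the zenith angle equals |ϕ − δ| = |+49.8° − (-0.700°)| = 50.500°.
Elevation = 90° − 50.500° = 39.5°.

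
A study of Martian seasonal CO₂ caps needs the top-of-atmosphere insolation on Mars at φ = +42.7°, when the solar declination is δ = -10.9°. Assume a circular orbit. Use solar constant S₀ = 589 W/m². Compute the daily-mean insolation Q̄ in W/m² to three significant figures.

Q̄ ≈ 99.7 W/m²

cos H₀ = −tan(+42.7°) tan(-10.900°) = 0.1777, H₀ = 1.3921 rad.
Bracket: H₀ sin φ sin δ + cos φ cos δ sin H₀ = 1.3921×0.67816×-0.18910 + 0.73491×0.98196×0.98409 = -0.178523 + 0.710171 = 0.531648.
Q̄ = (S₀/π) × [bracket] = (589/π) × 0.531648 = 99.68 W/m².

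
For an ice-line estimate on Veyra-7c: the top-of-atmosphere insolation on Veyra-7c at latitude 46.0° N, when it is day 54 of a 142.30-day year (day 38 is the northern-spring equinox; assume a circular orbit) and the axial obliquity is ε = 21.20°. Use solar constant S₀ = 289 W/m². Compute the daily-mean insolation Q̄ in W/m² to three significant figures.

Solar longitude: λ_s = 360° × (54 − 38)/142.30 = 40.478°.
sin δ = sin 21.20° × sin 40.478° = 0.23475, so δ = +13.577°.
cos H₀ = −tan(+46.0°) tan(+13.577°) = -0.2501, H₀ = 1.8236 rad.
Bracket: H₀ sin φ sin δ + cos φ cos δ sin H₀ = 1.8236×0.71934×0.23475 + 0.69466×0.97206×0.96823 = 0.307942 + 0.653798 = 0.961740.
Q̄ = (S₀/π) × [bracket] = (289/π) × 0.961740 = 88.47 W/m².

Q̄ ≈ 88.5 W/m²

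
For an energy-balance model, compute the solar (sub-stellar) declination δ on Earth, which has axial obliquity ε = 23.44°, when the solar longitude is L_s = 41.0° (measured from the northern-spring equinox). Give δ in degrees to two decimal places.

δ = +15.13°

sin δ = sin ε · sin L_s = sin 23.44° × sin 41.0° = 0.260973.
δ = arcsin(0.260973) = +15.13°.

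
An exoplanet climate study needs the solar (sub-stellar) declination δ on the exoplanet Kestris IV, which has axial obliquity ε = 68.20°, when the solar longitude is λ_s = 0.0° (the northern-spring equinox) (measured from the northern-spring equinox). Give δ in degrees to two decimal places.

δ = +0.00°

sin δ = sin ε · sin λ_s = sin 68.20° × sin 0.0° = 0.000000.
δ = arcsin(0.000000) = +0.00°.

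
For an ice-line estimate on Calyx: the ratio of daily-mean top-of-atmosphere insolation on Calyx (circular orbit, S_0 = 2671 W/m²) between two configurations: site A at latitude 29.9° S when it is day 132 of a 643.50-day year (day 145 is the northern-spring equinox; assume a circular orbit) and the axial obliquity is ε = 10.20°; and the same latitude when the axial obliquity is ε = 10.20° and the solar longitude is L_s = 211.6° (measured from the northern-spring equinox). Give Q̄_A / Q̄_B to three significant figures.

Q̄_A / Q̄_B ≈ 0.944

— Configuration A (ϕ=-29.9°):
Solar longitude: L_s = 360° × (132 − 145)/643.50 = -7.273°, i.e. -7.273° + 360° = 352.727°.
sin δ = sin 10.20° × sin 352.727° = -0.02242, so δ = -1.285°.
cos h₀ = −tan(-29.9°) tan(-1.285°) = -0.0129, h₀ = 1.5837 rad.
Bracket: h₀ sin ϕ sin δ + cos ϕ cos δ sin h₀ = 1.5837×-0.49849×-0.02242 + 0.86690×0.99975×0.99992 = 0.017700 + 0.866614 = 0.884314.
Q̄ = (S_0/π) × [bracket] = (2671/π) × 0.884314 = 751.85 W/m².
— Configuration B (ϕ=-29.9°):
Solar declination: sin δ = sin ε · sin L_s = sin 10.20° × sin 211.6° = -0.09279, so δ = -5.324°.
cos h₀ = −tan(-29.9°) tan(-5.324°) = -0.0536, h₀ = 1.6244 rad.
Bracket: h₀ sin ϕ sin δ + cos ϕ cos δ sin h₀ = 1.6244×-0.49849×-0.09279 + 0.86690×0.99569×0.99856 = 0.075136 + 0.861921 = 0.937057.
Q̄ = (S_0/π) × [bracket] = (2671/π) × 0.937057 = 796.69 W/m².
Ratio Q̄_A / Q̄_B = 751.85 / 796.69 = 0.9437.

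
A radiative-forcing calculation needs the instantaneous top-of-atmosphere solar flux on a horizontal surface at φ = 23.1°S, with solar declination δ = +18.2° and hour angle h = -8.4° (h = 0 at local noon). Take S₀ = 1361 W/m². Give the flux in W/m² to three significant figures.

cos θ_z = sin φ sin δ + cos φ cos δ cos h = -0.122541 + 0.864431 = 0.741890.
Flux = S₀ · cos θ_z = 1361 × 0.741890 = 1010 W/m².

1.01e+03 W/m²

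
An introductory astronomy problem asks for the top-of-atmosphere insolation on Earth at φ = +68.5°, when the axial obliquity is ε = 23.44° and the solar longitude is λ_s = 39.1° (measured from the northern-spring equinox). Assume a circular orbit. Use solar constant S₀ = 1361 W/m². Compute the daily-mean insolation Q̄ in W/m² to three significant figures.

Q̄ ≈ 347 W/m²

Solar declination: sin δ = sin ε · sin λ_s = sin 23.44° × sin 39.1° = 0.25088, so δ = +14.529°.
cos H₀ = −tan(+68.5°) tan(+14.529°) = -0.6579, H₀ = 2.2889 rad.
Bracket: H₀ sin φ sin δ + cos φ cos δ sin H₀ = 2.2889×0.93042×0.25088 + 0.36650×0.96802×0.75308 = 0.534284 + 0.267177 = 0.801461.
Q̄ = (S₀/π) × [bracket] = (1361/π) × 0.801461 = 347.2 W/m².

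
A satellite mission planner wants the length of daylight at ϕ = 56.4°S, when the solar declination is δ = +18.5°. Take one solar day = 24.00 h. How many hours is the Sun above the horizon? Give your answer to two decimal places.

7.97 h

cos h₀ = −tan ϕ · tan δ = −tan(-56.4°) × tan(+18.500°) = 0.5036, so h₀ = 1.0430 rad = 59.76°.
Daylight = 2h₀/(2π) × 24.00 h = (1.0430/π) × 24.00 = 7.97 h.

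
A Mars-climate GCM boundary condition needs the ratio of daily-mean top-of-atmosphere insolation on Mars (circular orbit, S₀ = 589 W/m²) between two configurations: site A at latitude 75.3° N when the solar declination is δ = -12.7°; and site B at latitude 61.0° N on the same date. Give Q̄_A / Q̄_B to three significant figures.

— Configuration A (φ=+75.3°):
cos H₀ = −tan(+75.3°) tan(-12.700°) = 0.8590, H₀ = 0.5374 rad.
Bracket: H₀ sin φ sin δ + cos φ cos δ sin H₀ = 0.5374×0.96727×-0.21985 + 0.25376×0.97553×0.51194 = -0.114280 + 0.126731 = 0.012451.
Q̄ = (S₀/π) × [bracket] = (589/π) × 0.012451 = 2.3344 W/m².
— Configuration B (φ=+61.0°):
cos H₀ = −tan(+61.0°) tan(-12.700°) = 0.4066, H₀ = 1.1521 rad.
Bracket: H₀ sin φ sin δ + cos φ cos δ sin H₀ = 1.1521×0.87462×-0.21985 + 0.48481×0.97553×0.91362 = -0.221532 + 0.432094 = 0.210562.
Q̄ = (S₀/π) × [bracket] = (589/π) × 0.210562 = 39.477 W/m².
Ratio Q̄_A / Q̄_B = 2.3344 / 39.477 = 0.05913.

Q̄_A / Q̄_B ≈ 0.0591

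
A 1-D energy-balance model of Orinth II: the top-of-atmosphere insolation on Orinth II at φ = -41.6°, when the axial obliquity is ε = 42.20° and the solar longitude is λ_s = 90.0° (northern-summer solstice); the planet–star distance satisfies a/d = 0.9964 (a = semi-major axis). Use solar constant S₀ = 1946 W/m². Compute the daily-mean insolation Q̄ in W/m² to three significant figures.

Q̄ ≈ 27.9 W/m²

Solar declination: sin δ = sin ε · sin λ_s = sin 42.20° × sin 90.0° = 0.67172, so δ = +42.200°.
cos H₀ = −tan(-41.6°) tan(+42.200°) = 0.8050, H₀ = 0.6350 rad.
Bracket: H₀ sin φ sin δ + cos φ cos δ sin H₀ = 0.6350×-0.66393×0.67172 + 0.74780×0.74080×0.59321 = -0.283194 + 0.328621 = 0.045427.
Inverse-square distance factor (a/d)² = 0.9964² = 0.992813.
Q̄ = (S₀/π) × 0.992813 × [bracket] = (1946/π) × 0.992813 × 0.045427 = 27.94 W/m².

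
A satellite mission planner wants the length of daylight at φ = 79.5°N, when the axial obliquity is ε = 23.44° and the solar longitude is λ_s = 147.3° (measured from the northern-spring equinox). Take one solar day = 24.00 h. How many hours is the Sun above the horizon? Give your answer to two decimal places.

24.00 h

Solar declination: sin δ = sin ε · sin λ_s = sin 23.44° × sin 147.3° = 0.21490, so δ = +12.410°.
Sunrise equation: cos H₀ = −tan φ · tan δ = -1.1872 ≤ −1, so the Sun never sets (polar day) and H₀ = π.
Daylight = 2H₀/(2π) × 24.00 h = (3.1416/π) × 24.00 = 24.00 h.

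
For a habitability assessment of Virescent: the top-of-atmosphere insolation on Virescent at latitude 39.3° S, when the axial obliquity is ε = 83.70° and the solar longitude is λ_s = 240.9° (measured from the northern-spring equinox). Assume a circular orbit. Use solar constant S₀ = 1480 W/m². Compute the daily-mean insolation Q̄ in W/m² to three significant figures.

Solar declination: sin δ = sin ε · sin λ_s = sin 83.70° × sin 240.9° = -0.86850, so δ = -60.284°.
cos H₀ = −tan(-39.3°) tan(-60.284°) = -1.4341 ≤ −1 ⇒ polar day, H₀ = π.
Bracket: H₀ sin φ sin δ + cos φ cos δ sin H₀ = 3.1416×-0.63338×-0.86850 + 0.77384×0.49570×0.00000 = 1.728164 + 0.000000 = 1.728164.
Q̄ = (S₀/π) × [bracket] = (1480/π) × 1.728164 = 814.1 W/m².

Q̄ ≈ 814 W/m²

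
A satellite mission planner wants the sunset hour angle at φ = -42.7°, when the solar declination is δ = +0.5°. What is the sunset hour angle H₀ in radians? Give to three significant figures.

cos H₀ = −tan φ · tan δ = −tan(-42.7°) × tan(+0.500°) = 0.0081, so H₀ = 1.5627 rad = 89.54°.

H₀ = 1.56 rad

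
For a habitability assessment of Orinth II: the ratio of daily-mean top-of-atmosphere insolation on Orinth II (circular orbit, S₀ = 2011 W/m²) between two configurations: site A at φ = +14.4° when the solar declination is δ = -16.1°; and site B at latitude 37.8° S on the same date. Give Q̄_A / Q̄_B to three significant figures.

Q̄_A / Q̄_B ≈ 0.789

— Configuration A (φ=+14.4°):
cos H₀ = −tan(+14.4°) tan(-16.100°) = 0.0741, H₀ = 1.4966 rad.
Bracket: H₀ sin φ sin δ + cos φ cos δ sin H₀ = 1.4966×0.24869×-0.27731 + 0.96858×0.96078×0.99725 = -0.103212 + 0.928033 = 0.824821.
Q̄ = (S₀/π) × [bracket] = (2011/π) × 0.824821 = 527.99 W/m².
— Configuration B (φ=-37.8°):
cos H₀ = −tan(-37.8°) tan(-16.100°) = -0.2239, H₀ = 1.7966 rad.
Bracket: H₀ sin φ sin δ + cos φ cos δ sin H₀ = 1.7966×-0.61291×-0.27731 + 0.79016×0.96078×0.97461 = 0.305361 + 0.739895 = 1.045256.
Q̄ = (S₀/π) × [bracket] = (2011/π) × 1.045256 = 669.09 W/m².
Ratio Q̄_A / Q̄_B = 527.99 / 669.09 = 0.7891.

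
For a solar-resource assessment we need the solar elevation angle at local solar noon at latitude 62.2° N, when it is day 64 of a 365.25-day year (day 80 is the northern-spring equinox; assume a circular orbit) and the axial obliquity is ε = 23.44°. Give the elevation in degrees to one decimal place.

Solar longitude: L_s = 360° × (64 − 80)/365.25 = -15.770°, i.e. -15.770° + 360° = 344.230°.
sin δ = sin 23.44° × sin 344.230° = -0.10811, so δ = -6.206°.
At local noon the hour angle is zero, so the zenith angle equals |ϕ − δ| = |+62.2° − (-6.206°)| = 68.406°.
Elevation = 90° − 68.406° = 21.6°.

21.6°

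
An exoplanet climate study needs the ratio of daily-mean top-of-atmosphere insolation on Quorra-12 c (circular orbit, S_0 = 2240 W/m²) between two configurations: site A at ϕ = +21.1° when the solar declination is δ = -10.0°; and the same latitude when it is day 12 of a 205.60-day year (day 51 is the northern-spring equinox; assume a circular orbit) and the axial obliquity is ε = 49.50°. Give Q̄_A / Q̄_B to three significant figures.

Q̄_A / Q̄_B ≈ 2.65

— Configuration A (ϕ=+21.1°):
cos h₀ = −tan(+21.1°) tan(-10.000°) = 0.0680, h₀ = 1.5027 rad.
Bracket: h₀ sin ϕ sin δ + cos ϕ cos δ sin h₀ = 1.5027×0.36000×-0.17365 + 0.93295×0.98481×0.99768 = -0.093940 + 0.916647 = 0.822707.
Q̄ = (S_0/π) × [bracket] = (2240/π) × 0.822707 = 586.60 W/m².
— Configuration B (ϕ=+21.1°):
Solar longitude: L_s = 360° × (12 − 51)/205.60 = -68.288°, i.e. -68.288° + 360° = 291.712°.
sin δ = sin 49.50° × sin 291.712° = -0.70646, so δ = -44.948°.
cos h₀ = −tan(+21.1°) tan(-44.948°) = 0.3852, h₀ = 1.1754 rad.
Bracket: h₀ sin ϕ sin δ + cos ϕ cos δ sin h₀ = 1.1754×0.36000×-0.70646 + 0.93295×0.70775×0.92285 = -0.298934 + 0.609354 = 0.310420.
Q̄ = (S_0/π) × [bracket] = (2240/π) × 0.310420 = 221.33 W/m².
Ratio Q̄_A / Q̄_B = 586.60 / 221.33 = 2.650.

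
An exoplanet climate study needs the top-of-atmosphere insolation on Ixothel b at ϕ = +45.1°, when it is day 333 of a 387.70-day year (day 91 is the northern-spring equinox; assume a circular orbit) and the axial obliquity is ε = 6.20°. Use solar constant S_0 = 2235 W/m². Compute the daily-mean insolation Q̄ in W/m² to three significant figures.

Solar longitude: L_s = 360° × (333 − 91)/387.70 = 224.710°.
sin δ = sin 6.20° × sin 224.710° = -0.07598, so δ = -4.357°.
cos h₀ = −tan(+45.1°) tan(-4.357°) = 0.0765, h₀ = 1.4943 rad.
Bracket: h₀ sin ϕ sin δ + cos ϕ cos δ sin h₀ = 1.4943×0.70834×-0.07598 + 0.70587×0.99711×0.99707 = -0.080423 + 0.701768 = 0.621345.
Q̄ = (S_0/π) × [bracket] = (2235/π) × 0.621345 = 442.0 W/m².

Q̄ ≈ 442 W/m²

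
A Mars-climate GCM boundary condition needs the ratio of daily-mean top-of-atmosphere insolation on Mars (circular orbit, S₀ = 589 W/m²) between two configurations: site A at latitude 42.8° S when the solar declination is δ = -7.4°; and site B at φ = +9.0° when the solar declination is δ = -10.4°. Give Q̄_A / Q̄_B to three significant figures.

— Configuration A (φ=-42.8°):
cos H₀ = −tan(-42.8°) tan(-7.400°) = -0.1203, H₀ = 1.6914 rad.
Bracket: H₀ sin φ sin δ + cos φ cos δ sin H₀ = 1.6914×-0.67944×-0.12880 + 0.73373×0.99167×0.99274 = 0.148018 + 0.722336 = 0.870354.
Q̄ = (S₀/π) × [bracket] = (589/π) × 0.870354 = 163.18 W/m².
— Configuration B (φ=+9.0°):
cos H₀ = −tan(+9.0°) tan(-10.400°) = 0.0291, H₀ = 1.5417 rad.
Bracket: H₀ sin φ sin δ + cos φ cos δ sin H₀ = 1.5417×0.15643×-0.18052 + 0.98769×0.98357×0.99958 = -0.043536 + 0.971054 = 0.927518.
Q̄ = (S₀/π) × [bracket] = (589/π) × 0.927518 = 173.90 W/m².
Ratio Q̄_A / Q̄_B = 163.18 / 173.90 = 0.9384.

Q̄_A / Q̄_B ≈ 0.938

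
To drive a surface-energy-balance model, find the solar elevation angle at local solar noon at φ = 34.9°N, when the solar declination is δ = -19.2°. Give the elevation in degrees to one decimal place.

At local noon the hour angle is zero, so the zenith angle equals |φ − δ| = |+34.9° − (-19.200°)| = 54.100°.
Elevation = 90° − 54.100° = 35.9°.

35.9°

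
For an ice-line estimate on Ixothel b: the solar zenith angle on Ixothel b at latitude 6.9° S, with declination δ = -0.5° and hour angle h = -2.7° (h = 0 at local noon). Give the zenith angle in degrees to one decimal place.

cos θ_z = sin φ sin δ + cos φ cos δ cos h = 0.001048 + 0.991617 = 0.992665.
θ_z = arccos(0.992665) = 6.9°.

θ_z = 6.9°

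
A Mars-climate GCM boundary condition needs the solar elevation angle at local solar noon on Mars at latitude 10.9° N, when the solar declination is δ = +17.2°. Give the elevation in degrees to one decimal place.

83.7°

At local noon the hour angle is zero, so the zenith angle equals |ϕ − δ| = |+10.9° − (+17.200°)| = 6.300°.
Elevation = 90° − 6.300° = 83.7°.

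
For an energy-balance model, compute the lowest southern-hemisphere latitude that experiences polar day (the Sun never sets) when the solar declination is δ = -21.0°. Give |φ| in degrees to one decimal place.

Polar day requires cos H₀ = −tan φ tan δ ≤ −1, i.e. tan φ tan δ ≥ 1.
The boundary is |tan φ| · |tan δ| = 1, so |φ| = 90° − |δ| = 90° − 21.0° = 69.0° in the southern hemisphere.

|φ| = 69.0°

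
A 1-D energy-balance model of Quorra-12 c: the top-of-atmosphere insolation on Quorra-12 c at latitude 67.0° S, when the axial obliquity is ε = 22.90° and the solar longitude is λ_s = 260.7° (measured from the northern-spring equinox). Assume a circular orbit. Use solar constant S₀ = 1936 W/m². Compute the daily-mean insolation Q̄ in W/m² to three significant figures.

Q̄ ≈ 685 W/m²

Solar declination: sin δ = sin ε · sin λ_s = sin 22.90° × sin 260.7° = -0.38401, so δ = -22.582°.
cos H₀ = −tan(-67.0°) tan(-22.582°) = -0.9798, H₀ = 2.9402 rad.
Bracket: H₀ sin φ sin δ + cos φ cos δ sin H₀ = 2.9402×-0.92050×-0.38401 + 0.39073×0.92333×0.20003 = 1.039305 + 0.072165 = 1.111470.
Q̄ = (S₀/π) × [bracket] = (1936/π) × 1.111470 = 684.9 W/m².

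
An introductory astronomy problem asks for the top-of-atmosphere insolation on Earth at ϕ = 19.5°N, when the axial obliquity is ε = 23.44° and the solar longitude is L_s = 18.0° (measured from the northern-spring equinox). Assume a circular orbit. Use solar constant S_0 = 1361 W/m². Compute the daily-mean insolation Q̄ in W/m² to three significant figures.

Q̄ ≈ 434 W/m²

Solar declination: sin δ = sin ε · sin L_s = sin 23.44° × sin 18.0° = 0.12292, so δ = +7.061°.
cos h₀ = −tan(+19.5°) tan(+7.061°) = -0.0439, h₀ = 1.6147 rad.
Bracket: h₀ sin ϕ sin δ + cos ϕ cos δ sin h₀ = 1.6147×0.33381×0.12292 + 0.94264×0.99242×0.99904 = 0.066254 + 0.934597 = 1.000851.
Q̄ = (S_0/π) × [bracket] = (1361/π) × 1.000851 = 433.6 W/m².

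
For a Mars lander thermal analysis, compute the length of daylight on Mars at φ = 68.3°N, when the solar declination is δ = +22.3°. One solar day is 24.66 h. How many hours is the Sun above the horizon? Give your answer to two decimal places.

Sunrise equation: cos H₀ = −tan φ · tan δ = -1.0306 ≤ −1, so the Sun never sets (polar day) and H₀ = π.
Daylight = 2H₀/(2π) × 24.66 h = (3.1416/π) × 24.66 = 24.66 h.

24.66 h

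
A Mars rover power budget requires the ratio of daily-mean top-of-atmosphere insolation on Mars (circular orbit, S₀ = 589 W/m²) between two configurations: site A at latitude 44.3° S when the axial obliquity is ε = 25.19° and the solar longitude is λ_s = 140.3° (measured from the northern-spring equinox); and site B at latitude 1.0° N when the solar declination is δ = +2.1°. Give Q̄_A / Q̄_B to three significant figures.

Q̄_A / Q̄_B ≈ 0.417

— Configuration A (φ=-44.3°):
Solar declination: sin δ = sin ε · sin λ_s = sin 25.19° × sin 140.3° = 0.27187, so δ = +15.776°.
cos H₀ = −tan(-44.3°) tan(+15.776°) = 0.2757, H₀ = 1.2915 rad.
Bracket: H₀ sin φ sin δ + cos φ cos δ sin H₀ = 1.2915×-0.69842×0.27187 + 0.71569×0.96233×0.96125 = -0.245229 + 0.662042 = 0.416813.
Q̄ = (S₀/π) × [bracket] = (589/π) × 0.416813 = 78.146 W/m².
— Configuration B (φ=+1.0°):
cos H₀ = −tan(+1.0°) tan(+2.100°) = -0.0006, H₀ = 1.5714 rad.
Bracket: H₀ sin φ sin δ + cos φ cos δ sin H₀ = 1.5714×0.01745×0.03664 + 0.99985×0.99933×1.00000 = 0.001005 + 0.999180 = 1.000185.
Q̄ = (S₀/π) × [bracket] = (589/π) × 1.000185 = 187.52 W/m².
Ratio Q̄_A / Q̄_B = 78.146 / 187.52 = 0.4167.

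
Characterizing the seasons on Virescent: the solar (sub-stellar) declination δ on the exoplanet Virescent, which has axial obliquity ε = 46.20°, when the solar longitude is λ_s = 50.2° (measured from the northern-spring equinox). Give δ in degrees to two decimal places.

sin δ = sin ε · sin λ_s = sin 46.20° × sin 50.2° = 0.554516.
δ = arcsin(0.554516) = +33.68°.

δ = +33.68°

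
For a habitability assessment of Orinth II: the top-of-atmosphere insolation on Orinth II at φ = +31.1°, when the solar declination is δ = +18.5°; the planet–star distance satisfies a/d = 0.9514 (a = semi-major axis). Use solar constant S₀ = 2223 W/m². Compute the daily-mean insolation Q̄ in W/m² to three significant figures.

cos H₀ = −tan(+31.1°) tan(+18.500°) = -0.2018, H₀ = 1.7740 rad.
Bracket: H₀ sin φ sin δ + cos φ cos δ sin H₀ = 1.7740×0.51653×0.31730 + 0.85627×0.94832×0.97942 = 0.290750 + 0.795307 = 1.086057.
Inverse-square distance factor (a/d)² = 0.9514² = 0.905162.
Q̄ = (S₀/π) × 0.905162 × [bracket] = (2223/π) × 0.905162 × 1.086057 = 695.6 W/m².

Q̄ ≈ 696 W/m²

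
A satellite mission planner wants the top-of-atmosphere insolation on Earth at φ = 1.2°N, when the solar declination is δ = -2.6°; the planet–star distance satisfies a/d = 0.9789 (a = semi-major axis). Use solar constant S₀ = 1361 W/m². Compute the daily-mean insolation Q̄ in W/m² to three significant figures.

cos H₀ = −tan(+1.2°) tan(-2.600°) = 0.0010, H₀ = 1.5698 rad.
Bracket: H₀ sin φ sin δ + cos φ cos δ sin H₀ = 1.5698×0.02094×-0.04536 + 0.99978×0.99897×1.00000 = -0.001491 + 0.998750 = 0.997259.
Inverse-square distance factor (a/d)² = 0.9789² = 0.958245.
Q̄ = (S₀/π) × 0.958245 × [bracket] = (1361/π) × 0.958245 × 0.997259 = 414.0 W/m².

Q̄ ≈ 414 W/m²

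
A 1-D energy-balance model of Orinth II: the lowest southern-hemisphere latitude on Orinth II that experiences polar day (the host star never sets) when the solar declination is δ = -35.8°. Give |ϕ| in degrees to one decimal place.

Polar day requires cos h₀ = −tan ϕ tan δ ≤ −1, i.e. tan ϕ tan δ ≥ 1.
The boundary is |tan ϕ| · |tan δ| = 1, so |ϕ| = 90° − |δ| = 90° − 35.8° = 54.2° in the southern hemisphere.

|ϕ| = 54.2°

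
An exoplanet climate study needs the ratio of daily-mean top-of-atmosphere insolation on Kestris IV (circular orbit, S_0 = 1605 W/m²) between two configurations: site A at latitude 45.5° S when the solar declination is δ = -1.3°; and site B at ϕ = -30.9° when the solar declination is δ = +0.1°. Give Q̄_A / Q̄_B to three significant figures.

Q̄_A / Q̄_B ≈ 0.848

— Configuration A (ϕ=-45.5°):
cos h₀ = −tan(-45.5°) tan(-1.300°) = -0.0231, h₀ = 1.5939 rad.
Bracket: h₀ sin ϕ sin δ + cos ϕ cos δ sin h₀ = 1.5939×-0.71325×-0.02269 + 0.70091×0.99974×0.99973 = 0.025795 + 0.700539 = 0.726334.
Q̄ = (S_0/π) × [bracket] = (1605/π) × 0.726334 = 371.07 W/m².
— Configuration B (ϕ=-30.9°):
cos h₀ = −tan(-30.9°) tan(+0.100°) = 0.0010, h₀ = 1.5698 rad.
Bracket: h₀ sin ϕ sin δ + cos ϕ cos δ sin h₀ = 1.5698×-0.51354×0.00175 + 0.85806×1.00000×1.00000 = -0.001411 + 0.858060 = 0.856649.
Q̄ = (S_0/π) × [bracket] = (1605/π) × 0.856649 = 437.65 W/m².
Ratio Q̄_A / Q̄_B = 371.07 / 437.65 = 0.8479.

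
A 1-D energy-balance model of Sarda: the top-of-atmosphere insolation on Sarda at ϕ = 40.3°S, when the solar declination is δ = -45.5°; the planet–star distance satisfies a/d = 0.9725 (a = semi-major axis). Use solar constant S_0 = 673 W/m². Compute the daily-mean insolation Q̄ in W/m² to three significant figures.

Q̄ ≈ 299 W/m²

cos h₀ = −tan(-40.3°) tan(-45.500°) = -0.8630, h₀ = 2.6120 rad.
Bracket: h₀ sin ϕ sin δ + cos ϕ cos δ sin h₀ = 2.6120×-0.64679×-0.71325 + 0.76267×0.70091×0.50521 = 1.204976 + 0.270067 = 1.475043.
Inverse-square distance factor (a/d)² = 0.9725² = 0.945756.
Q̄ = (S_0/π) × 0.945756 × [bracket] = (673/π) × 0.945756 × 1.475043 = 298.8 W/m².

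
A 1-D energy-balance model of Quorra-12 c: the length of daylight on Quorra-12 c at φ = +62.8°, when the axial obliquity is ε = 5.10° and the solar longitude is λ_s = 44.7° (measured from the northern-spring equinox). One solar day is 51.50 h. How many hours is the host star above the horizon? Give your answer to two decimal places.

27.75 h

Solar declination: sin δ = sin ε · sin λ_s = sin 5.10° × sin 44.7° = 0.06253, so δ = +3.585°.
cos H₀ = −tan φ · tan δ = −tan(+62.8°) × tan(+3.585°) = -0.1219, so H₀ = 1.6930 rad = 97.00°.
Daylight = 2H₀/(2π) × 51.50 h = (1.6930/π) × 51.50 = 27.75 h.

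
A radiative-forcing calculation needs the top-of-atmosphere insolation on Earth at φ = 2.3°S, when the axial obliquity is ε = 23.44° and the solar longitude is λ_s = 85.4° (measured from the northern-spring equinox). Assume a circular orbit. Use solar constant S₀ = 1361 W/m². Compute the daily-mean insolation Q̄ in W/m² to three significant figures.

Q̄ ≈ 387 W/m²

Solar declination: sin δ = sin ε · sin λ_s = sin 23.44° × sin 85.4° = 0.39651, so δ = +23.360°.
cos H₀ = −tan(-2.3°) tan(+23.360°) = 0.0173, H₀ = 1.5534 rad.
Bracket: H₀ sin φ sin δ + cos φ cos δ sin H₀ = 1.5534×-0.04013×0.39651 + 0.99919×0.91803×0.99985 = -0.024718 + 0.917149 = 0.892431.
Q̄ = (S₀/π) × [bracket] = (1361/π) × 0.892431 = 386.6 W/m².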